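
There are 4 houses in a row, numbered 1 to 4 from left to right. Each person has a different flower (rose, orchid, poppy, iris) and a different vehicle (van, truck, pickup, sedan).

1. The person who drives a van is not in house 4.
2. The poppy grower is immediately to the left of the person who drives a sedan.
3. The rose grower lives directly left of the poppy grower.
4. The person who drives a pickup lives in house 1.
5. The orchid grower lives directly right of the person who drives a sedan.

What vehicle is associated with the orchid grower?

truck

Clue 4 places the person who drives a pickup in house 1.
House 4's vehicle must be truck (nothing else left).
By clue 2, the poppy grower is in house 2.
From clue 2, the person who drives a sedan must be in house 3.
From clue 3, the rose grower must be in house 1.
The orchid grower is in house 4 (clue 5).
House 3 flower: only iris fits.
The only vehicle still possible for house 2 is van.
So: house 1 = rose/pickup, house 2 = poppy/van, house 3 = iris/sedan, house 4 = orchid/truck.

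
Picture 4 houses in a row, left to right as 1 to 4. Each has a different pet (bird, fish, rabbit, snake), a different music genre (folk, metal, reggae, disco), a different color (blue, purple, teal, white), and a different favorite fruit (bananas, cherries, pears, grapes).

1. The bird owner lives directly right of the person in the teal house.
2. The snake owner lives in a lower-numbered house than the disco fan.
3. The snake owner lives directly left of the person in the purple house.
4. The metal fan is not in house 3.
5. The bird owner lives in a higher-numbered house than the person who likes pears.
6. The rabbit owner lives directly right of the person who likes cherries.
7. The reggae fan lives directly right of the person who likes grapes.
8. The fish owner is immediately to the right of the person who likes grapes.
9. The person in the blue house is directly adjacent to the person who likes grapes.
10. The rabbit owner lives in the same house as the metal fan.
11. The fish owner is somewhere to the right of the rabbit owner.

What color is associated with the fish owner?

teal

By clue 11, the rabbit owner is in house 2.
House 1's pet must be snake (nothing else left).
House 1's music genre must be folk (nothing else left).
The only favorite fruit still possible for house 4 is bananas.
From clue 3, the person in the purple house must be in house 2.
By clue 6, the person who likes cherries is in house 1.
By clue 10, the metal fan is in house 2.
The only color still possible for house 3 is teal.
By clue 1, the bird owner is in house 4.
House 3's pet must be fish (nothing else left).
The person who likes grapes is in house 2 (clue 8).
The person in the blue house is in house 1 (clue 9).
House 4's color must be white (nothing else left).
That leaves pears as the favorite fruit for house 3.
Clue 7 places the reggae fan in house 3.
House 4's music genre must be disco (nothing else left).
So: house 1 = snake/folk/blue/cherries, house 2 = rabbit/metal/purple/grapes, house 3 = fish/reggae/teal/pears, house 4 = bird/disco/white/bananas.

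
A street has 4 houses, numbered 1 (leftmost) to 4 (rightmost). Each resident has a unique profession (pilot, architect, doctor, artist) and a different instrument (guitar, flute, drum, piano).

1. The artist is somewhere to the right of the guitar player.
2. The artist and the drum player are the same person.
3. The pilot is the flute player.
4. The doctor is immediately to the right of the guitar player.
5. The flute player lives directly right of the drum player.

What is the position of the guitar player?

1

The only profession still possible for house 1 is architect.
That leaves pilot as the profession for house 4.
Clue 3: the flute player is in house 4.
By clue 5, the drum player is in house 3.
Clue 2: the artist is in house 3.
House 2's profession must be doctor (nothing else left).
Clue 4 places the guitar player in house 1.
So house 2 gets piano for instrument.
So: house 1 = architect/guitar, house 2 = doctor/piano, house 3 = artist/drum, house 4 = pilot/flute.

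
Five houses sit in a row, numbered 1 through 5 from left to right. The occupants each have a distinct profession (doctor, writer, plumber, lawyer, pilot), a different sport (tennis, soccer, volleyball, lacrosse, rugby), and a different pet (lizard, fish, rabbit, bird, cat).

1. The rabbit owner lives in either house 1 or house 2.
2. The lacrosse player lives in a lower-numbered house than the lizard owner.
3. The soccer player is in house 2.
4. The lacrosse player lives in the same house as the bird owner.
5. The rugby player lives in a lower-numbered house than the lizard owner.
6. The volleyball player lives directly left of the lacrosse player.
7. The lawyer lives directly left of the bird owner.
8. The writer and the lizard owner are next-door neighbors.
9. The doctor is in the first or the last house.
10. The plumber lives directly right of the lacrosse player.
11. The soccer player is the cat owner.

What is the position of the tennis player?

The soccer player is in house 2 (clue 3).
The cat owner is in house 2 (clue 11).
The only sport still possible for house 5 is tennis.
From clue 6, the volleyball player must be in house 3.
Clue 6 places the lacrosse player in house 4.
The plumber is in house 5 (clue 10).
The only sport still possible for house 1 is rugby.
That leaves rabbit as the pet for house 1.
The lizard owner is in house 5 (clue 2).
The bird owner is in house 4 (clue 4).
Clue 7 places the lawyer in house 3.
From clue 8, the writer must be in house 4.
The only profession still possible for house 1 is doctor.
The only profession still possible for house 2 is pilot.
House 3's pet must be fish (nothing else left).
So: house 1 = doctor/rugby/rabbit, house 2 = pilot/soccer/cat, house 3 = lawyer/volleyball/fish, house 4 = writer/lacrosse/bird, house 5 = plumber/tennis/lizard.

5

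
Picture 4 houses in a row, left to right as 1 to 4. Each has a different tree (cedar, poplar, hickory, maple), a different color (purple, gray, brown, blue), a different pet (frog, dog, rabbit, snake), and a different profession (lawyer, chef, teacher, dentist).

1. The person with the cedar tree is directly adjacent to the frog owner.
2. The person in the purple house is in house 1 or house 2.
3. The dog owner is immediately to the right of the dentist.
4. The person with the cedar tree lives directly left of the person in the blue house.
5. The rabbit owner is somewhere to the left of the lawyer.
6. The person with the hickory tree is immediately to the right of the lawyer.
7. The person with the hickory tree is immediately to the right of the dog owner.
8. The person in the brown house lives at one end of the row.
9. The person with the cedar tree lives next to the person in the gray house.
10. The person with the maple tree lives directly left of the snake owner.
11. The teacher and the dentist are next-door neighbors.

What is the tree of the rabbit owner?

The only profession still possible for house 4 is chef.
The person with the hickory tree is narrowed to house 3 or 4; consider each.
Placing it in house 3 leads to a contradiction, so it's in house 4.
From clue 6, the lawyer must be in house 3.
Clue 7 places the dog owner in house 3.
Clue 3: the dentist is in house 2.
The teacher is in house 1 (clue 11).
The person with the maple tree is narrowed to house 1 or 3; consider each.
Placing it in house 1 leads to a contradiction, so it's in house 3.
Clue 10: the snake owner is in house 4.
House 4's color must be brown (nothing else left).
The person with the cedar tree is narrowed to house 1 or 2; consider each.
Placing it in house 1 leads to a contradiction, so it's in house 2.
From clue 1, the frog owner must be in house 1.
From clue 4, the person in the blue house must be in house 3.
That leaves poplar as the tree for house 1.
House 2 color: only purple fits.
House 2's pet must be rabbit (nothing else left).
The only color still possible for house 1 is gray.
So: house 1 = poplar/gray/frog/teacher, house 2 = cedar/purple/rabbit/dentist, house 3 = maple/blue/dog/lawyer, house 4 = hickory/brown/snake/chef.

cedar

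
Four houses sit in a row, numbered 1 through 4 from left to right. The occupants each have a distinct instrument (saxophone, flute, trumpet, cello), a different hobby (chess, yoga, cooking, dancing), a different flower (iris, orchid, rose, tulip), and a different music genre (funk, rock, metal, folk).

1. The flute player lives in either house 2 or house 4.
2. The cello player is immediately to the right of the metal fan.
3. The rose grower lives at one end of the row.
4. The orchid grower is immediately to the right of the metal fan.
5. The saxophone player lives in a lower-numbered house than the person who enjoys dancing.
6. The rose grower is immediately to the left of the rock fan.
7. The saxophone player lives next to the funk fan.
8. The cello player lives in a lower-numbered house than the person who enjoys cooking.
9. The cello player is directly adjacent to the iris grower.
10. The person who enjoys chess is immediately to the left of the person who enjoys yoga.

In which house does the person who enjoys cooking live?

3

Clue 6 places the rose grower in house 1.
Clue 6: the rock fan is in house 2.
That leaves chess as the hobby for house 1.
The cello player is in house 2 (clue 2).
Clue 2: the metal fan is in house 1.
Clue 4 places the orchid grower in house 2.
Clue 9: the iris grower is in house 3.
Clue 10 places the person who enjoys yoga in house 2.
House 1's instrument must be trumpet (nothing else left).
So house 3 gets saxophone for instrument.
The only instrument still possible for house 4 is flute.
That leaves tulip as the flower for house 4.
Clue 5: the person who enjoys dancing is in house 4.
Clue 7 places the funk fan in house 4.
House 3 hobby: only cooking fits.
House 3's music genre must be folk (nothing else left).
So: house 1 = trumpet/chess/rose/metal, house 2 = cello/yoga/orchid/rock, house 3 = saxophone/cooking/iris/folk, house 4 = flute/dancing/tulip/funk.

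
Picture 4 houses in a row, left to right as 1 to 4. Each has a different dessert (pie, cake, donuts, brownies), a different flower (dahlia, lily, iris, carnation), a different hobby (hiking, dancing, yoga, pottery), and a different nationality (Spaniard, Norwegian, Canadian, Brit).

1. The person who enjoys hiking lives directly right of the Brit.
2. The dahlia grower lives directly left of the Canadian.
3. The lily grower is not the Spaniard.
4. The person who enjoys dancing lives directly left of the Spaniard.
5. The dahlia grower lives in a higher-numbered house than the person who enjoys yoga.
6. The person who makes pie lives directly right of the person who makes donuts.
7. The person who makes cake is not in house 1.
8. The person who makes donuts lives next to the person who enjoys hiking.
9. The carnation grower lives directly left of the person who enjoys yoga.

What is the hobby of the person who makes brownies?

dancing

Clue 9 places the carnation grower in house 1.
The person who enjoys yoga is in house 2 (clue 9).
Clue 5: the dahlia grower is in house 3.
So house 1 gets brownies for dessert.
That leaves Norwegian as the nationality for house 1.
Clue 2 places the Canadian in house 4.
That leaves Brit as the nationality for house 3.
Clue 1 places the person who enjoys hiking in house 4.
Clue 3: the lily grower is in house 4.
By clue 4, the person who enjoys dancing is in house 1.
The person who makes donuts is in house 3 (clue 8).
The only dessert still possible for house 2 is cake.
House 4's dessert must be pie (nothing else left).
House 2's flower must be iris (nothing else left).
The only hobby still possible for house 3 is pottery.
That leaves Spaniard as the nationality for house 2.
So: house 1 = brownies/carnation/dancing/Norwegian, house 2 = cake/iris/yoga/Spaniard, house 3 = donuts/dahlia/pottery/Brit, house 4 = pie/lily/hiking/Canadian.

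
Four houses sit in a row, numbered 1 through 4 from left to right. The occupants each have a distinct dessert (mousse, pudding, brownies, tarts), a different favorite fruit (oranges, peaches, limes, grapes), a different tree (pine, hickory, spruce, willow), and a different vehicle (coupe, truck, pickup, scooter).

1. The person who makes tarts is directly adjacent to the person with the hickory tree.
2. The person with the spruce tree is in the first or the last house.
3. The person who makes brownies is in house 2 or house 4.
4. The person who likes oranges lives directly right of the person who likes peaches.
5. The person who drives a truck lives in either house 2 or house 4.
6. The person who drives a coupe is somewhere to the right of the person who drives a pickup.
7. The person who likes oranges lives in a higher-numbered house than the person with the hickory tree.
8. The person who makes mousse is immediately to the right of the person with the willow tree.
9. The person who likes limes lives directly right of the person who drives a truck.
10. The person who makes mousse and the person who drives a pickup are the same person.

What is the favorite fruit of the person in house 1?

By clue 9, the person who likes limes is in house 3.
By clue 9, the person who drives a truck is in house 2.
House 1's vehicle must be scooter (nothing else left).
The only vehicle still possible for house 3 is pickup.
House 4's vehicle must be coupe (nothing else left).
Clue 4 places the person who likes oranges in house 2.
By clue 4, the person who likes peaches is in house 1.
Clue 7 places the person with the hickory tree in house 1.
By clue 10, the person who makes mousse is in house 3.
House 4 favorite fruit: only grapes fits.
So house 2 gets willow for tree.
House 3's tree must be pine (nothing else left).
House 4 tree: only spruce fits.
The person who makes tarts is in house 2 (clue 1).
House 1's dessert must be pudding (nothing else left).
House 4's dessert must be brownies (nothing else left).
So: house 1 = pudding/peaches/hickory/scooter, house 2 = tarts/oranges/willow/truck, house 3 = mousse/limes/pine/pickup, house 4 = brownies/grapes/spruce/coupe.

peaches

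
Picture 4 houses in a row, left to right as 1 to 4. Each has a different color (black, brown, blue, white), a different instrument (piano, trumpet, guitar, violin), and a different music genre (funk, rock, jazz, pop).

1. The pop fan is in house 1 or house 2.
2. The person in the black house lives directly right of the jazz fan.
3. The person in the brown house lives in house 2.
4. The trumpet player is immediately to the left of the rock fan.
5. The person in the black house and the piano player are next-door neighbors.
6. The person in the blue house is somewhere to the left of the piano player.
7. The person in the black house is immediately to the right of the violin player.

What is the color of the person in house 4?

white

The person in the brown house is in house 2 (clue 3).
The person in the black house is narrowed to house 3 or 4; consider each.
Placing it in house 4 leads to a contradiction, so it's in house 3.
Clue 2 places the jazz fan in house 2.
From clue 7, the violin player must be in house 2.
The only color still possible for house 1 is blue.
House 4's color must be white (nothing else left).
That leaves pop as the music genre for house 1.
Clue 4 places the trumpet player in house 3.
By clue 4, the rock fan is in house 4.
House 1's instrument must be guitar (nothing else left).
So house 4 gets piano for instrument.
The only music genre still possible for house 3 is funk.
So: house 1 = blue/guitar/pop, house 2 = brown/violin/jazz, house 3 = black/trumpet/funk, house 4 = white/piano/rock.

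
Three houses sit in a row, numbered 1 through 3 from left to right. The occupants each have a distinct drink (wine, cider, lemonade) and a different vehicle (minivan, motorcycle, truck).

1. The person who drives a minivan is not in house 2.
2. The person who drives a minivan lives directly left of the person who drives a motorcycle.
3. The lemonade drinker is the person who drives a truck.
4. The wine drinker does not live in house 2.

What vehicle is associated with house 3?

Clue 2: the person who drives a minivan is in house 1.
Clue 2: the person who drives a motorcycle is in house 2.
House 3 vehicle: only truck fits.
Clue 3 places the lemonade drinker in house 3.
House 2's drink must be cider (nothing else left).
House 1 drink: only wine fits.
So: house 1 = wine/minivan, house 2 = cider/motorcycle, house 3 = lemonade/truck.

truck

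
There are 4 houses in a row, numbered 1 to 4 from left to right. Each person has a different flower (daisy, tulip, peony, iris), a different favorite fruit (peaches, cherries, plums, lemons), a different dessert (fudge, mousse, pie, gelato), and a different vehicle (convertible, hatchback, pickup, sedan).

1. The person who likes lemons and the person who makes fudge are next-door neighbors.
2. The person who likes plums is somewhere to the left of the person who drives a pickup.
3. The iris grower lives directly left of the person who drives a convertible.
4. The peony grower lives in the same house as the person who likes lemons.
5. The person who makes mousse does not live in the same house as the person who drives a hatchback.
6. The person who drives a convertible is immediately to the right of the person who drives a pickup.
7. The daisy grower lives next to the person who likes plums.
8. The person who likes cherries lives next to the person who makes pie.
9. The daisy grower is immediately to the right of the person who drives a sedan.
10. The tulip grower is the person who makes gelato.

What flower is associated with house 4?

The daisy grower is narrowed to house 2 or 3; consider each.
Placing it in house 3 leads to a contradiction, so it's in house 2.
Clue 7 places the person who likes plums in house 1.
The person who drives a sedan is in house 1 (clue 9).
House 3's flower must be iris (nothing else left).
The person who drives a convertible is in house 4 (clue 3).
Clue 4: the peony grower is in house 4.
The person who likes lemons is in house 4 (clue 4).
The person who drives a pickup is in house 3 (clue 6).
The only flower still possible for house 1 is tulip.
House 2's vehicle must be hatchback (nothing else left).
Clue 1: the person who makes fudge is in house 3.
Clue 10: the person who makes gelato is in house 1.
So house 2 gets pie for dessert.
House 4 dessert: only mousse fits.
The person who likes cherries is in house 3 (clue 8).
House 2's favorite fruit must be peaches (nothing else left).
So: house 1 = tulip/plums/gelato/sedan, house 2 = daisy/peaches/pie/hatchback, house 3 = iris/cherries/fudge/pickup, house 4 = peony/lemons/mousse/convertible.

peony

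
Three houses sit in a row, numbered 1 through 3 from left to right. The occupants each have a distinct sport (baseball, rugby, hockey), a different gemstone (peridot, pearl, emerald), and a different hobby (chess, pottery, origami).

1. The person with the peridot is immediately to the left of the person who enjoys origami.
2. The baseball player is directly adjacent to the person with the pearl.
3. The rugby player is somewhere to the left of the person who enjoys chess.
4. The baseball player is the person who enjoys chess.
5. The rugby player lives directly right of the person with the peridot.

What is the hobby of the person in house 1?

pottery

Clue 5 places the rugby player in house 2.
Clue 5: the person with the peridot is in house 1.
House 1 sport: only hockey fits.
House 3 sport: only baseball fits.
The only hobby still possible for house 1 is pottery.
By clue 1, the person who enjoys origami is in house 2.
From clue 2, the person with the pearl must be in house 2.
By clue 3, the person who enjoys chess is in house 3.
House 3's gemstone must be emerald (nothing else left).
So: house 1 = hockey/peridot/pottery, house 2 = rugby/pearl/origami, house 3 = baseball/emerald/chess.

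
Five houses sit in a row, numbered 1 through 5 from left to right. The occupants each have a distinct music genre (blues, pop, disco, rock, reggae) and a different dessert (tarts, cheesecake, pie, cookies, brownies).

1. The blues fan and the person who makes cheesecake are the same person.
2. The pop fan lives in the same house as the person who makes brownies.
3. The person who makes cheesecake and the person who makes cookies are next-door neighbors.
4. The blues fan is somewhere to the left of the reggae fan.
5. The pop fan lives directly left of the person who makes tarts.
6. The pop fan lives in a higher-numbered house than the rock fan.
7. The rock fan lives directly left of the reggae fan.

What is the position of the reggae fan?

House 5 music genre: only disco fits.
The blues fan is narrowed to house 1 or 2 or 3; consider each.
Placing it in house 2 and house 3 leads to a contradiction, so it's in house 1.
By clue 1, the person who makes cheesecake is in house 1.
Clue 3: the person who makes cookies is in house 2.
So house 2 gets rock for music genre.
From clue 7, the reggae fan must be in house 3.
So house 4 gets pop for music genre.
Clue 2: the person who makes brownies is in house 4.
Clue 5 places the person who makes tarts in house 5.
House 3's dessert must be pie (nothing else left).
So: house 1 = blues/cheesecake, house 2 = rock/cookies, house 3 = reggae/pie, house 4 = pop/brownies, house 5 = disco/tarts.

3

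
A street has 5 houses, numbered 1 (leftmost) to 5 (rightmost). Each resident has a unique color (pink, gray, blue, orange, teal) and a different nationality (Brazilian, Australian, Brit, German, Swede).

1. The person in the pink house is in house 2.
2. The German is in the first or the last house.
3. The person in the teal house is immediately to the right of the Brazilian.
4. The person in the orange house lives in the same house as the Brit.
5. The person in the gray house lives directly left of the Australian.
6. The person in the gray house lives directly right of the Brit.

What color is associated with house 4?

Clue 1: the person in the pink house is in house 2.
From clue 6, the person in the gray house must be in house 4.
Clue 6 places the Brit in house 3.
The person in the orange house is in house 3 (clue 4).
By clue 5, the Australian is in house 5.
That leaves blue as the color for house 1.
So house 5 gets teal for color.
That leaves German as the nationality for house 1.
The Brazilian is in house 4 (clue 3).
So house 2 gets Swede for nationality.
So: house 1 = blue/German, house 2 = pink/Swede, house 3 = orange/Brit, house 4 = gray/Brazilian, house 5 = teal/Australian.

gray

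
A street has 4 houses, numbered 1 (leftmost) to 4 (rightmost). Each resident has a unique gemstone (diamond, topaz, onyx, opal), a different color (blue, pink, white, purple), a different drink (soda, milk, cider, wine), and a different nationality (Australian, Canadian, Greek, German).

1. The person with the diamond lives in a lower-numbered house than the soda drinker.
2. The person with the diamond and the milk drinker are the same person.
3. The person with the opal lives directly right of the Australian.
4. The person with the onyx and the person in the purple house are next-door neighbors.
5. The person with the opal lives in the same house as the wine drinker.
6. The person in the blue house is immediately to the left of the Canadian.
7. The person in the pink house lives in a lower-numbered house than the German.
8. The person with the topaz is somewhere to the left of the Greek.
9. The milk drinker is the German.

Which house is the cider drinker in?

That leaves cider as the drink for house 1.
That leaves Australian as the nationality for house 1.
The person with the opal is in house 2 (clue 3).
By clue 5, the wine drinker is in house 2.
So house 4 gets onyx for gemstone.
The only drink still possible for house 4 is soda.
Clue 4 places the person in the purple house in house 3.
From clue 9, the German must be in house 3.
So house 1 gets topaz for gemstone.
The only gemstone still possible for house 3 is diamond.
The only color still possible for house 4 is white.
The only drink still possible for house 3 is milk.
By clue 6, the person in the blue house is in house 1.
From clue 6, the Canadian must be in house 2.
That leaves pink as the color for house 2.
House 4's nationality must be Greek (nothing else left).
So: house 1 = topaz/blue/cider/Australian, house 2 = opal/pink/wine/Canadian, house 3 = diamond/purple/milk/German, house 4 = onyx/white/soda/Greek.

1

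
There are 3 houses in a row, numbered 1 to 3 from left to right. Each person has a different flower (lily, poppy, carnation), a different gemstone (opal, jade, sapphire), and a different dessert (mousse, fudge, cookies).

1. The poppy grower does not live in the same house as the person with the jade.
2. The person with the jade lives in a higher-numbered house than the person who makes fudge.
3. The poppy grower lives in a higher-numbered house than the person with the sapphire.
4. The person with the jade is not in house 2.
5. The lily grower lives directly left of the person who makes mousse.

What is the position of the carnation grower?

The person with the jade is in house 3 (clue 4).
Clue 1: the poppy grower is in house 2.
By clue 3, the person with the sapphire is in house 1.
The only flower still possible for house 3 is carnation.
The only gemstone still possible for house 2 is opal.
From clue 5, the person who makes mousse must be in house 2.
That leaves lily as the flower for house 1.
The only dessert still possible for house 1 is fudge.
House 3 dessert: only cookies fits.
So: house 1 = lily/sapphire/fudge, house 2 = poppy/opal/mousse, house 3 = carnation/jade/cookies.

3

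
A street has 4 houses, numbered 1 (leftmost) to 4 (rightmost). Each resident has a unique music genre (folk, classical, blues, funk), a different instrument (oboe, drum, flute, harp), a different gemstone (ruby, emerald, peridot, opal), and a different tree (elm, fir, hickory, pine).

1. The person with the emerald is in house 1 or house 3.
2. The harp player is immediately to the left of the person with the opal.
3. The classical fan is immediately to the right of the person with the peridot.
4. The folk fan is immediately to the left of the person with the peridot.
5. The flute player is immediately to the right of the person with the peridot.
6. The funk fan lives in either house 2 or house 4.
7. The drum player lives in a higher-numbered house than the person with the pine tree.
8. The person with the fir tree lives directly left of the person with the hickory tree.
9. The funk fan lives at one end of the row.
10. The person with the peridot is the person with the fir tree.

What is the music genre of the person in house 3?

classical

Clue 9 places the funk fan in house 4.
From clue 3, the classical fan must be in house 3.
From clue 3, the person with the peridot must be in house 2.
Clue 4 places the folk fan in house 1.
The flute player is in house 3 (clue 5).
Clue 10 places the person with the fir tree in house 2.
House 2 music genre: only blues fits.
Clue 2 places the harp player in house 2.
Clue 2: the person with the opal is in house 3.
The person with the hickory tree is in house 3 (clue 8).
The only instrument still possible for house 1 is oboe.
House 4 instrument: only drum fits.
So house 4 gets ruby for gemstone.
That leaves pine as the tree for house 1.
That leaves elm as the tree for house 4.
House 1's gemstone must be emerald (nothing else left).
So: house 1 = folk/oboe/emerald/pine, house 2 = blues/harp/peridot/fir, house 3 = classical/flute/opal/hickory, house 4 = funk/drum/ruby/elm.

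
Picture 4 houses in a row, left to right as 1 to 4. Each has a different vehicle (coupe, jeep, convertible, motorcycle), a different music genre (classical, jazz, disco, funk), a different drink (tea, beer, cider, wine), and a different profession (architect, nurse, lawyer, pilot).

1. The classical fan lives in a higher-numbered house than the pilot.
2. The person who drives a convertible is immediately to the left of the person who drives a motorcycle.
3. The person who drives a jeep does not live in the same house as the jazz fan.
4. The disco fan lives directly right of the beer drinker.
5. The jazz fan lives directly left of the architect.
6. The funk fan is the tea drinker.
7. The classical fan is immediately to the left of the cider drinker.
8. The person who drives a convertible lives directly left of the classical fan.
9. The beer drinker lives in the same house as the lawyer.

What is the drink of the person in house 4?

cider

The person who drives a convertible is narrowed to house 1 or 2; consider each.
Placing it in house 1 leads to a contradiction, so it's in house 2.
Clue 2: the person who drives a motorcycle is in house 3.
The classical fan is in house 3 (clue 8).
From clue 7, the cider drinker must be in house 4.
House 4 profession: only nurse fits.
That leaves disco as the music genre for house 4.
Clue 4 places the beer drinker in house 3.
The lawyer is in house 3 (clue 9).
The only profession still possible for house 1 is pilot.
So house 2 gets architect for profession.
Clue 5 places the jazz fan in house 1.
House 2's music genre must be funk (nothing else left).
Clue 3 places the person who drives a jeep in house 4.
From clue 6, the tea drinker must be in house 2.
The only vehicle still possible for house 1 is coupe.
The only drink still possible for house 1 is wine.
So: house 1 = coupe/jazz/wine/pilot, house 2 = convertible/funk/tea/architect, house 3 = motorcycle/classical/beer/lawyer, house 4 = jeep/disco/cider/nurse.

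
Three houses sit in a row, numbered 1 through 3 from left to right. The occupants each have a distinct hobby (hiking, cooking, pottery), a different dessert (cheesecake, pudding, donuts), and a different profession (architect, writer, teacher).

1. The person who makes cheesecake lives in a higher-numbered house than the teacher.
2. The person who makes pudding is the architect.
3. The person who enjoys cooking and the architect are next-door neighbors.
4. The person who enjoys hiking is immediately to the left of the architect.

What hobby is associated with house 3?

So house 1 gets donuts for dessert.
The person who enjoys hiking is narrowed to house 1 or 2; consider each.
Placing it in house 2 leads to a contradiction, so it's in house 1.
Clue 4: the architect is in house 2.
That leaves teacher as the profession for house 1.
House 3 profession: only writer fits.
From clue 2, the person who makes pudding must be in house 2.
The person who enjoys cooking is in house 3 (clue 3).
That leaves pottery as the hobby for house 2.
House 3 dessert: only cheesecake fits.
So: house 1 = hiking/donuts/teacher, house 2 = pottery/pudding/architect, house 3 = cooking/cheesecake/writer.

cooking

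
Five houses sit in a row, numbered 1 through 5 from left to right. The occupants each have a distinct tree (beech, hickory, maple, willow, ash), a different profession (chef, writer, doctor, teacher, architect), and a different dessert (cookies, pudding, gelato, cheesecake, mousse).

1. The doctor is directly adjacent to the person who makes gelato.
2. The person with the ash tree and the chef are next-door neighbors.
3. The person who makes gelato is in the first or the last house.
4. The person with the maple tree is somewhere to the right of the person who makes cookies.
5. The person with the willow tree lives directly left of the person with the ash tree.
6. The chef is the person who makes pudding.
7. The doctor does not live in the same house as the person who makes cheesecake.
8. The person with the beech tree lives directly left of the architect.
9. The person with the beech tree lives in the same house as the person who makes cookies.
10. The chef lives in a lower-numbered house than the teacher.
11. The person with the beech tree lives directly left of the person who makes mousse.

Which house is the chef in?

The doctor is narrowed to house 2 or 4; consider each.
Placing it in house 4 leads to a contradiction, so it's in house 2.
Clue 1 places the person who makes gelato in house 1.
That leaves writer as the profession for house 1.
That leaves cookies as the dessert for house 2.
By clue 9, the person with the beech tree is in house 2.
By clue 11, the person who makes mousse is in house 3.
That leaves cheesecake as the dessert for house 5.
Clue 6: the chef is in house 4.
Clue 8: the architect is in house 3.
Clue 10 places the teacher in house 5.
House 1 tree: only hickory fits.
So house 4 gets pudding for dessert.
From clue 2, the person with the ash tree must be in house 5.
By clue 5, the person with the willow tree is in house 4.
The only tree still possible for house 3 is maple.
So: house 1 = hickory/writer/gelato, house 2 = beech/doctor/cookies, house 3 = maple/architect/mousse, house 4 = willow/chef/pudding, house 5 = ash/teacher/cheesecake.

4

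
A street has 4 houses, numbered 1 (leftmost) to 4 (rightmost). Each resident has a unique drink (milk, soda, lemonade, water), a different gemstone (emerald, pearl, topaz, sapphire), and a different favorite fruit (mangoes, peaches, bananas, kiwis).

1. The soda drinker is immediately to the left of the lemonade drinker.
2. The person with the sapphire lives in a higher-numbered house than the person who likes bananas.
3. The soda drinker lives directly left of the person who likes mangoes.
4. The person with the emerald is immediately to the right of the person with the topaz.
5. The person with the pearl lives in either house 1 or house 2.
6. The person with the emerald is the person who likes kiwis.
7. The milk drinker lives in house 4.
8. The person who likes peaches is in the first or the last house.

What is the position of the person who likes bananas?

1

From clue 7, the milk drinker must be in house 4.
The lemonade drinker is narrowed to house 2 or 3; consider each.
Placing it in house 3 leads to a contradiction, so it's in house 2.
The soda drinker is in house 1 (clue 1).
The person who likes mangoes is in house 2 (clue 3).
The only drink still possible for house 3 is water.
So house 1 gets pearl for gemstone.
The person with the emerald is narrowed to house 3 or 4; consider each.
Placing it in house 4 leads to a contradiction, so it's in house 3.
From clue 4, the person with the topaz must be in house 2.
The person who likes kiwis is in house 3 (clue 6).
House 4's gemstone must be sapphire (nothing else left).
House 4 favorite fruit: only peaches fits.
House 1's favorite fruit must be bananas (nothing else left).
So: house 1 = soda/pearl/bananas, house 2 = lemonade/topaz/mangoes, house 3 = water/emerald/kiwis, house 4 = milk/sapphire/peaches.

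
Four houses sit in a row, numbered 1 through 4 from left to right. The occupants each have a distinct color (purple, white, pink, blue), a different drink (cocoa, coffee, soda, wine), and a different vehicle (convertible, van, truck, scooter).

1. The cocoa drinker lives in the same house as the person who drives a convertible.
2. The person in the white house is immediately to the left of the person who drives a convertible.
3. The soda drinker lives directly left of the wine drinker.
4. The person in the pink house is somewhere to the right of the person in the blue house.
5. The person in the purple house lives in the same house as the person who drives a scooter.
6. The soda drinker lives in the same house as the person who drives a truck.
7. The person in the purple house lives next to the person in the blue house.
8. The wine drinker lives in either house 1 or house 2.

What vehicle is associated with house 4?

Clue 8: the wine drinker is in house 2.
From clue 3, the soda drinker must be in house 1.
Clue 6: the person who drives a truck is in house 1.
The only color still possible for house 1 is blue.
From clue 7, the person in the purple house must be in house 2.
House 3's color must be white (nothing else left).
That leaves pink as the color for house 4.
From clue 2, the person who drives a convertible must be in house 4.
From clue 5, the person who drives a scooter must be in house 2.
So house 3 gets van for vehicle.
Clue 1 places the cocoa drinker in house 4.
That leaves coffee as the drink for house 3.
So: house 1 = blue/soda/truck, house 2 = purple/wine/scooter, house 3 = white/coffee/van, house 4 = pink/cocoa/convertible.

convertible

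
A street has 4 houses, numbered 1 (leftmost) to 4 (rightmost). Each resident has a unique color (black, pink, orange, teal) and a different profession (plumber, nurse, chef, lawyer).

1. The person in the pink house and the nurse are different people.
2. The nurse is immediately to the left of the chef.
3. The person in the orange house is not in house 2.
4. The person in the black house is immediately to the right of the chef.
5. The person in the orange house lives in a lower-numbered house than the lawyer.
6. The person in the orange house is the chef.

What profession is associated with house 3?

chef

The person in the orange house is in house 3 (clue 6).
The chef is in house 3 (clue 6).
From clue 2, the nurse must be in house 2.
The lawyer is in house 4 (clue 5).
House 4 color: only black fits.
So house 1 gets plumber for profession.
Clue 1: the person in the pink house is in house 1.
House 2's color must be teal (nothing else left).
So: house 1 = pink/plumber, house 2 = teal/nurse, house 3 = orange/chef, house 4 = black/lawyer.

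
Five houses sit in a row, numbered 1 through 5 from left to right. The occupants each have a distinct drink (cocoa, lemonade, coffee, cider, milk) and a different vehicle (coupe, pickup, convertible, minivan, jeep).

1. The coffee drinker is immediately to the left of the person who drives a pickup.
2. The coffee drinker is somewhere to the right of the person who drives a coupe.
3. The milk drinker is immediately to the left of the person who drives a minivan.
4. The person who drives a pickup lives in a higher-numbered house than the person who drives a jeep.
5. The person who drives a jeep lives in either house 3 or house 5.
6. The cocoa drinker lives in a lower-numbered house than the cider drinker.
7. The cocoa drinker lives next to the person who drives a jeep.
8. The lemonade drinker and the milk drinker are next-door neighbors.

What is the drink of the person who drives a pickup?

The person who drives a jeep is in house 3 (clue 5).
The only drink still possible for house 1 is milk.
From clue 3, the person who drives a minivan must be in house 2.
The lemonade drinker is in house 2 (clue 8).
So house 5 gets cider for drink.
That leaves coffee as the drink for house 3.
House 4 drink: only cocoa fits.
House 1's vehicle must be coupe (nothing else left).
From clue 1, the person who drives a pickup must be in house 4.
So house 5 gets convertible for vehicle.
So: house 1 = milk/coupe, house 2 = lemonade/minivan, house 3 = coffee/jeep, house 4 = cocoa/pickup, house 5 = cider/convertible.

cocoa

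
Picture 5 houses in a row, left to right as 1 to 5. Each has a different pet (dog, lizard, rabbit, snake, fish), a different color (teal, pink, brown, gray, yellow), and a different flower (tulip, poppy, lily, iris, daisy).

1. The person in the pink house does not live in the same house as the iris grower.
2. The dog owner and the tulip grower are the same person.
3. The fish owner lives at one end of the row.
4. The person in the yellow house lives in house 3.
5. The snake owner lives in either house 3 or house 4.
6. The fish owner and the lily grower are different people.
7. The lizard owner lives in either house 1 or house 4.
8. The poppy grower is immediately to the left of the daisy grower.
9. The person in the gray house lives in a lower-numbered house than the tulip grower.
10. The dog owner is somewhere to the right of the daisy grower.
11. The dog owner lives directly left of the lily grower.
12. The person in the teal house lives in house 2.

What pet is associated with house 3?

dog

Clue 4: the person in the yellow house is in house 3.
Clue 12: the person in the teal house is in house 2.
House 2 pet: only rabbit fits.
That leaves fish as the pet for house 5.
From clue 6, the lily grower must be in house 4.
By clue 9, the person in the gray house is in house 1.
The dog owner is in house 3 (clue 11).
So house 1 gets lizard for pet.
House 4's pet must be snake (nothing else left).
The only flower still possible for house 5 is iris.
The person in the pink house is in house 4 (clue 1).
Clue 10: the daisy grower is in house 2.
So house 5 gets brown for color.
The only flower still possible for house 1 is poppy.
That leaves tulip as the flower for house 3.
So: house 1 = lizard/gray/poppy, house 2 = rabbit/teal/daisy, house 3 = dog/yellow/tulip, house 4 = snake/pink/lily, house 5 = fish/brown/iris.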